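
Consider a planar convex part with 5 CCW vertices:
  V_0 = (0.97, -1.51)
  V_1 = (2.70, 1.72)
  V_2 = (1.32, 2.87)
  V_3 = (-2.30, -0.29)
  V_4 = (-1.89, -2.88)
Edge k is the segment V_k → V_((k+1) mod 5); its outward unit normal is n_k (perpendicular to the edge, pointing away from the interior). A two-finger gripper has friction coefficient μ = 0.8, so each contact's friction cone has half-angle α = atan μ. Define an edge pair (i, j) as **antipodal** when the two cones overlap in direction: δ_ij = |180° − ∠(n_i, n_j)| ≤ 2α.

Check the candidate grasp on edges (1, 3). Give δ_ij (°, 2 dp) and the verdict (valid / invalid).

δ = 41.20°, valid

α = atan 0.8 = 38.66°;  2α = 77.32°
edge 1: e_1 = (-1.38, +1.15);  n_1 = (+0.6402, +0.7682)
edge 3: e_3 = (+0.41, -2.59);  n_3 = (-0.9877, -0.1564)
∠(n_1, n_3) = 138.80°
δ = |180° − 138.80°| = 41.20°
41.20° ≤ 2α = 77.32°  →  valid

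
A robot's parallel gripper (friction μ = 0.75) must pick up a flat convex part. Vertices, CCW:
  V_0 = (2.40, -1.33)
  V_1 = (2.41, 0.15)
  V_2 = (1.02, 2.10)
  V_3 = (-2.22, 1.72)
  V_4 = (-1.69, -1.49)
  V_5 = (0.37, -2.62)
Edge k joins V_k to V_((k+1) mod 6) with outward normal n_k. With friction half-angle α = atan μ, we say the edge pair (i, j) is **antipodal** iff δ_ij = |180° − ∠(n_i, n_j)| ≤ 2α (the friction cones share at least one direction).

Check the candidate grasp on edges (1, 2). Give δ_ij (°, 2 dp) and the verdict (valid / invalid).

α = atan 0.75 = 36.87°;  2α = 73.74°
edge 1: e_1 = (-1.39, +1.95);  n_1 = (+0.8143, +0.5804)
edge 2: e_2 = (-3.24, -0.38);  n_2 = (-0.1165, +0.9932)
∠(n_1, n_2) = 61.21°
δ = |180° − 61.21°| = 118.79°
118.79° > 2α = 73.74°  →  invalid

δ = 118.79°, invalid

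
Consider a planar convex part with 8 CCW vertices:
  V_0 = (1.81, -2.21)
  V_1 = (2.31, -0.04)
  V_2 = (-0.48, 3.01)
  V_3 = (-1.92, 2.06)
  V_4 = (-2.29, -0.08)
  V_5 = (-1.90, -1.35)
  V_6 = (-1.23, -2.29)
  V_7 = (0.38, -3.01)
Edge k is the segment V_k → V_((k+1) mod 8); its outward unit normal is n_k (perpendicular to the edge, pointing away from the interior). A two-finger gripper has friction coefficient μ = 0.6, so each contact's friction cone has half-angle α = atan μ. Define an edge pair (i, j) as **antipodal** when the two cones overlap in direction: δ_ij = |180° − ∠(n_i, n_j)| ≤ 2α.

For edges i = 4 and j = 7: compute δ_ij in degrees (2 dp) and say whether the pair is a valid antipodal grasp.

δ = 77.85°, invalid

α = atan 0.6 = 30.96°;  2α = 61.93°
edge 4: e_4 = (+0.39, -1.27);  n_4 = (-0.9559, -0.2936)
edge 7: e_7 = (+1.43, +0.80);  n_7 = (+0.4882, -0.8727)
∠(n_4, n_7) = 102.15°
δ = |180° − 102.15°| = 77.85°
77.85° > 2α = 61.93°  →  invalid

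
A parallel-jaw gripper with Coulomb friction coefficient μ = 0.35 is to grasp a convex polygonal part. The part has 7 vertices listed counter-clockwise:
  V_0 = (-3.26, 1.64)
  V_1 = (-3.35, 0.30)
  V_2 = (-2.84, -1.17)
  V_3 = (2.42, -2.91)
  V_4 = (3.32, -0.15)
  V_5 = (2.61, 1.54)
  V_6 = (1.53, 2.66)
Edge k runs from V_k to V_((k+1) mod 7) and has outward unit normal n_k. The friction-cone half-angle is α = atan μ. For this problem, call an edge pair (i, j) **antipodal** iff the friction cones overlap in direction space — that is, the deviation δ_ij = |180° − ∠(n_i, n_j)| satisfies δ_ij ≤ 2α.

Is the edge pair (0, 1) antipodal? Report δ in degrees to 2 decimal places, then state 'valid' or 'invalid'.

δ = 157.02°, invalid

α = atan 0.35 = 19.29°;  2α = 38.58°
edge 0: e_0 = (-0.09, -1.34);  n_0 = (-0.9978, +0.0670)
edge 1: e_1 = (+0.51, -1.47);  n_1 = (-0.9448, -0.3278)
∠(n_0, n_1) = 22.98°
δ = |180° − 22.98°| = 157.02°
157.02° > 2α = 38.58°  →  invalid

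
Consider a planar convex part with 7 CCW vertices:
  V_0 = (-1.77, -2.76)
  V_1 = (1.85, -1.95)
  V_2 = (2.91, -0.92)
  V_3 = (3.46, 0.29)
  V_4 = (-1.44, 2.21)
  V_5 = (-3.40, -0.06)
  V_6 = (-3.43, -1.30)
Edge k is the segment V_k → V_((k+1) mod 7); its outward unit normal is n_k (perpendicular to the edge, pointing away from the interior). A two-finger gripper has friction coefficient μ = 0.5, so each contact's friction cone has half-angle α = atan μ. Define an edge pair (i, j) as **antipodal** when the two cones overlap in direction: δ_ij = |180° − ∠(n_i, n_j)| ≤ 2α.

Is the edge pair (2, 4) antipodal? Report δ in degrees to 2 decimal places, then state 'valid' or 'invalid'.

δ = 16.36°, valid

α = atan 0.5 = 26.57°;  2α = 53.13°
edge 2: e_2 = (+0.55, +1.21);  n_2 = (+0.9104, -0.4138)
edge 4: e_4 = (-1.96, -2.27);  n_4 = (-0.7569, +0.6535)
∠(n_2, n_4) = 163.64°
δ = |180° − 163.64°| = 16.36°
16.36° ≤ 2α = 53.13°  →  valid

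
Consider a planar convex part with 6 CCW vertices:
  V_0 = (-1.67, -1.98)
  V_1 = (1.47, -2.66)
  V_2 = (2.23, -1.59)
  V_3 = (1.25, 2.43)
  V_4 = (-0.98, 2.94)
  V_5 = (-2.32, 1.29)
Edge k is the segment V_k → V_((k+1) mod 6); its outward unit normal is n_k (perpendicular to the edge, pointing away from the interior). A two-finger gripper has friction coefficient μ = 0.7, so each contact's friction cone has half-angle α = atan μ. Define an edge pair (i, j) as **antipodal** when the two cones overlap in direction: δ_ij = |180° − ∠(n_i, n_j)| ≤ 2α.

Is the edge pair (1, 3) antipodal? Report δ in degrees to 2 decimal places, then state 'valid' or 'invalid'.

α = atan 0.7 = 34.99°;  2α = 69.98°
edge 1: e_1 = (+0.76, +1.07);  n_1 = (+0.8153, -0.5791)
edge 3: e_3 = (-2.23, +0.51);  n_3 = (+0.2229, +0.9748)
∠(n_1, n_3) = 112.50°
δ = |180° − 112.50°| = 67.50°
67.50° ≤ 2α = 69.98°  →  valid

δ = 67.50°, valid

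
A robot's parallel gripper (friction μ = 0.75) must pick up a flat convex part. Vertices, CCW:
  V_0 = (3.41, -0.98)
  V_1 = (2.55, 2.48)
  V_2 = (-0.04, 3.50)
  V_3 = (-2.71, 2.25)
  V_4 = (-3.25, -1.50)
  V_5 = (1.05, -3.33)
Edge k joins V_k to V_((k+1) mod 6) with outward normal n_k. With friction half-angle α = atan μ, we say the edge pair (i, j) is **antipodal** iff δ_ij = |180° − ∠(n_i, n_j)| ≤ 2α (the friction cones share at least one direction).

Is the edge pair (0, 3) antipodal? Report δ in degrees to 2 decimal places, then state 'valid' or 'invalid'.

α = atan 0.75 = 36.87°;  2α = 73.74°
edge 0: e_0 = (-0.86, +3.46);  n_0 = (+0.9705, +0.2412)
edge 3: e_3 = (-0.54, -3.75);  n_3 = (-0.9898, +0.1425)
∠(n_0, n_3) = 157.85°
δ = |180° − 157.85°| = 22.15°
22.15° ≤ 2α = 73.74°  →  valid

δ = 22.15°, valid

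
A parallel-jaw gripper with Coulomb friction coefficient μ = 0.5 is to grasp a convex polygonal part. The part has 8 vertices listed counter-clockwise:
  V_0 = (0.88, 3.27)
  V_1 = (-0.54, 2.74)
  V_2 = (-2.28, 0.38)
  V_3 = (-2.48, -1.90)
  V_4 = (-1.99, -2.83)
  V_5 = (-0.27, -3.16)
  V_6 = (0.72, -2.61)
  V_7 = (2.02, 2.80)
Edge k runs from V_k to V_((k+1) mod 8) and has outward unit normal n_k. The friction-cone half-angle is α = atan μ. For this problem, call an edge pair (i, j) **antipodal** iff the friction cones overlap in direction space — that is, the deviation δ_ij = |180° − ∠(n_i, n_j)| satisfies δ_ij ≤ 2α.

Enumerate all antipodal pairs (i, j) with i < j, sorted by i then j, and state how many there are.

count = 9; pairs: (0,4), (0,5), (1,5), (1,6), (2,6), (3,6), (3,7), (4,7), (5,7)

α = atan 0.5 = 26.57°;  2α = 53.13°
n_0 = (-0.3497, +0.9369)
n_1 = (-0.8049, +0.5934)
n_2 = (-0.9962, +0.0874)
n_3 = (-0.8847, -0.4661)
n_4 = (-0.1884, -0.9821)
n_5 = (+0.4856, -0.8742)
n_6 = (+0.9723, -0.2336)
n_7 = (+0.3812, +0.9245)
  (0,1): δ = 146.87°  ·
  (0,2): δ = 115.48°  ·
  (0,3): δ = 82.68°  ·
  (0,4): δ = 31.33°  ✓
  (0,5): δ = 8.59°  ✓
  (0,6): δ = 56.02°  ·
  (0,7): δ = 137.13°  ·
  (1,2): δ = 148.61°  ·
  (1,3): δ = 115.82°  ·
  (1,4): δ = 64.46°  ·
  (1,5): δ = 24.54°  ✓
  (1,6): δ = 22.89°  ✓
  (1,7): δ = 104.00°  ·
  (2,3): δ = 147.20°  ·
  (2,4): δ = 95.85°  ·
  (2,5): δ = 55.93°  ·
  (2,6): δ = 8.50°  ✓
  (2,7): δ = 72.61°  ·
  (3,4): δ = 128.64°  ·
  (3,5): δ = 88.73°  ·
  (3,6): δ = 41.30°  ✓
  (3,7): δ = 39.81°  ✓
  (4,5): δ = 140.08°  ·
  (4,6): δ = 92.65°  ·
  (4,7): δ = 11.54°  ✓
  (5,6): δ = 132.57°  ·
  (5,7): δ = 51.46°  ✓
  (6,7): δ = 98.89°  ·
antipodal pairs: 9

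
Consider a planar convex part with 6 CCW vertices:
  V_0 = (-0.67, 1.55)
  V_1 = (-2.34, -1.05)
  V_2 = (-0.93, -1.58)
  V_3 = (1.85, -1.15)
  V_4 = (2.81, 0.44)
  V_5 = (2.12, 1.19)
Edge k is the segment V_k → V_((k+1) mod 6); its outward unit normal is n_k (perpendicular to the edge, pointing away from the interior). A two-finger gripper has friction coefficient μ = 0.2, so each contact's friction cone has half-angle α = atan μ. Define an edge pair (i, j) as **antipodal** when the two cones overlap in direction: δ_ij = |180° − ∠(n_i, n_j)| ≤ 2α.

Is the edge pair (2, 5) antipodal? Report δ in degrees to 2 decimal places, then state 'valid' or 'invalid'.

δ = 16.14°, valid

α = atan 0.2 = 11.31°;  2α = 22.62°
edge 2: e_2 = (+2.78, +0.43);  n_2 = (+0.1529, -0.9882)
edge 5: e_5 = (-2.79, +0.36);  n_5 = (+0.1280, +0.9918)
∠(n_2, n_5) = 163.86°
δ = |180° − 163.86°| = 16.14°
16.14° ≤ 2α = 22.62°  →  valid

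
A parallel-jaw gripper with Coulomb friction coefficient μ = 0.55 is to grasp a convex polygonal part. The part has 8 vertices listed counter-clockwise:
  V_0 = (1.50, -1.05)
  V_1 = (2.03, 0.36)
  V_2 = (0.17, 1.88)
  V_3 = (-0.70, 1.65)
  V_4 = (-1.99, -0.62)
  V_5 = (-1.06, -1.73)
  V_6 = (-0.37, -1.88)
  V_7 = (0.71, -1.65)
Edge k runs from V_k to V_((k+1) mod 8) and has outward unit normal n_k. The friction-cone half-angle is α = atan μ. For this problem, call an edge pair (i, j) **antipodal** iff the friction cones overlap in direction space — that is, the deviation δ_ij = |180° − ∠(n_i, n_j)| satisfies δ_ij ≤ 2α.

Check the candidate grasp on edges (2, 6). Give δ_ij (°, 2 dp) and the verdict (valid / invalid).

α = atan 0.55 = 28.81°;  2α = 57.62°
edge 2: e_2 = (-0.87, -0.23);  n_2 = (-0.2556, +0.9668)
edge 6: e_6 = (+1.08, +0.23);  n_6 = (+0.2083, -0.9781)
∠(n_2, n_6) = 177.21°
δ = |180° − 177.21°| = 2.79°
2.79° ≤ 2α = 57.62°  →  valid

δ = 2.79°, valid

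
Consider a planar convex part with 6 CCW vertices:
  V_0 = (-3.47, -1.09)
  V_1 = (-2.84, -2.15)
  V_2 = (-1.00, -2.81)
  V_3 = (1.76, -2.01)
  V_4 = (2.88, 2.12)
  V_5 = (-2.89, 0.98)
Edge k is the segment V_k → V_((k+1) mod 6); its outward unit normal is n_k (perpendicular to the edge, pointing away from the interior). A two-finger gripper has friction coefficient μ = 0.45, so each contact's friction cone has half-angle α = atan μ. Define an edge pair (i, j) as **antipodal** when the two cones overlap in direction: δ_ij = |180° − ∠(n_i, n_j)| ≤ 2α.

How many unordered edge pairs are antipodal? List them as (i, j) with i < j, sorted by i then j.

α = atan 0.45 = 24.23°;  2α = 48.46°
n_0 = (-0.8596, -0.5109)
n_1 = (-0.3376, -0.9413)
n_2 = (+0.2784, -0.9605)
n_3 = (+0.9651, -0.2617)
n_4 = (-0.1938, +0.9810)
n_5 = (-0.9629, +0.2698)
  (0,1): δ = 140.46°  ·
  (0,2): δ = 104.56°  ·
  (0,3): δ = 45.90°  ✓
  (0,4): δ = 70.45°  ·
  (0,5): δ = 133.62°  ·
  (1,2): δ = 144.10°  ·
  (1,3): δ = 85.44°  ·
  (1,4): δ = 30.91°  ✓
  (1,5): δ = 94.08°  ·
  (2,3): δ = 121.34°  ·
  (2,4): δ = 4.99°  ✓
  (2,5): δ = 58.18°  ·
  (3,4): δ = 63.65°  ·
  (3,5): δ = 0.48°  ✓
  (4,5): δ = 116.83°  ·
antipodal pairs: 4

count = 4; pairs: (0,3), (1,4), (2,4), (3,5)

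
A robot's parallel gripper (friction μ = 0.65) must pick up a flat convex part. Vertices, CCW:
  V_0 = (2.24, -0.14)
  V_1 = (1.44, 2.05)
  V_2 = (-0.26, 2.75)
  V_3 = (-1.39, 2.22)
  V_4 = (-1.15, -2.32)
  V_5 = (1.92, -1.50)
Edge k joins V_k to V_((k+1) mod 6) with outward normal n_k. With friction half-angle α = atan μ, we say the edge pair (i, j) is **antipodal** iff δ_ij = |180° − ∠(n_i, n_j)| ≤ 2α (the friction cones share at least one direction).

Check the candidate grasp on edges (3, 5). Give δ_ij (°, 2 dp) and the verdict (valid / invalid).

α = atan 0.65 = 33.02°;  2α = 66.05°
edge 3: e_3 = (+0.24, -4.54);  n_3 = (-0.9986, -0.0528)
edge 5: e_5 = (+0.32, +1.36);  n_5 = (+0.9734, -0.2290)
∠(n_3, n_5) = 163.73°
δ = |180° − 163.73°| = 16.27°
16.27° ≤ 2α = 66.05°  →  valid

δ = 16.27°, valid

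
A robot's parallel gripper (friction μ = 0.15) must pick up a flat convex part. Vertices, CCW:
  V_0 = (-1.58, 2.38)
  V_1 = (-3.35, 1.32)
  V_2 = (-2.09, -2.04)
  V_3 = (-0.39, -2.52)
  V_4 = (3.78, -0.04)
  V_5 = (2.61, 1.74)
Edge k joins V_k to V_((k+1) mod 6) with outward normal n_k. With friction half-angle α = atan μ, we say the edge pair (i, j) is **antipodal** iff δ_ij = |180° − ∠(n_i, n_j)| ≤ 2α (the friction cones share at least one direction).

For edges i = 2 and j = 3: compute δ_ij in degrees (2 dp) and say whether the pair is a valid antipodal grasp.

δ = 133.49°, invalid

α = atan 0.15 = 8.53°;  2α = 17.06°
edge 2: e_2 = (+1.70, -0.48);  n_2 = (-0.2717, -0.9624)
edge 3: e_3 = (+4.17, +2.48);  n_3 = (+0.5112, -0.8595)
∠(n_2, n_3) = 46.51°
δ = |180° − 46.51°| = 133.49°
133.49° > 2α = 17.06°  →  invalid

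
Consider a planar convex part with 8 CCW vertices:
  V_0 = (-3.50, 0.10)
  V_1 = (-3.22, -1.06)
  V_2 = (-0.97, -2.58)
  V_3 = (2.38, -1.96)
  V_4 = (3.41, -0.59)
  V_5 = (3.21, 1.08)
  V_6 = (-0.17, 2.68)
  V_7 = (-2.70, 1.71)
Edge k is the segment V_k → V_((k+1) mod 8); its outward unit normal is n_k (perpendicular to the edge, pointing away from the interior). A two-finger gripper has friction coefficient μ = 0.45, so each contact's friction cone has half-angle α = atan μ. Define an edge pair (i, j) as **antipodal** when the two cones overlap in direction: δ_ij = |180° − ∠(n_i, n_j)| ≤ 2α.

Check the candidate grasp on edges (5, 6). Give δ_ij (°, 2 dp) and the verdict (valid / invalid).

δ = 133.69°, invalid

α = atan 0.45 = 24.23°;  2α = 48.46°
edge 5: e_5 = (-3.38, +1.60);  n_5 = (+0.4279, +0.9038)
edge 6: e_6 = (-2.53, -0.97);  n_6 = (-0.3580, +0.9337)
∠(n_5, n_6) = 46.31°
δ = |180° − 46.31°| = 133.69°
133.69° > 2α = 48.46°  →  invalid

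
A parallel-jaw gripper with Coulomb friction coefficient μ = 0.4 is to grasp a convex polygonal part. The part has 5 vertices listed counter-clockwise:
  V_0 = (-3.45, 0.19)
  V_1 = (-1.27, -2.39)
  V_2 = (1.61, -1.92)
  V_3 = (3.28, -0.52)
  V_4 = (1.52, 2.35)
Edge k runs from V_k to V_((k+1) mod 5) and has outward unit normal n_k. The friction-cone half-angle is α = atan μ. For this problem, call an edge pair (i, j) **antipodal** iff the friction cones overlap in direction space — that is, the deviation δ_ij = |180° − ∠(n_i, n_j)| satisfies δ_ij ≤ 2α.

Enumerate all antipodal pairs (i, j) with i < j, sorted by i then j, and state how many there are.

α = atan 0.4 = 21.80°;  2α = 43.60°
n_0 = (-0.7638, -0.6454)
n_1 = (+0.1611, -0.9869)
n_2 = (+0.6424, -0.7663)
n_3 = (+0.8525, +0.5228)
n_4 = (-0.3986, +0.9171)
  (0,1): δ = 120.93°  ·
  (0,2): δ = 90.22°  ·
  (0,3): δ = 8.68°  ✓
  (0,4): δ = 73.29°  ·
  (1,2): δ = 149.29°  ·
  (1,3): δ = 67.75°  ·
  (1,4): δ = 14.22°  ✓
  (2,3): δ = 98.46°  ·
  (2,4): δ = 16.48°  ✓
  (3,4): δ = 98.03°  ·
antipodal pairs: 3

count = 3; pairs: (0,3), (1,4), (2,4)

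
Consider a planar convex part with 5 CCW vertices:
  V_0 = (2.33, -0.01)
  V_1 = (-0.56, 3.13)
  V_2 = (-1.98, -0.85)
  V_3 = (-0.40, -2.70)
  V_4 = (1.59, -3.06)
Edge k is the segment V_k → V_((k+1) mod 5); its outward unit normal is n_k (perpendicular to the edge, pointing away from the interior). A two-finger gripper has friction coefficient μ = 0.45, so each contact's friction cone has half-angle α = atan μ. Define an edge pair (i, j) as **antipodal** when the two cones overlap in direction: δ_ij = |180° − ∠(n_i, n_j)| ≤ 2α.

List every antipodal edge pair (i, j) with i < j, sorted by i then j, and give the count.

α = atan 0.45 = 24.23°;  2α = 48.46°
n_0 = (+0.7358, +0.6772)
n_1 = (-0.9418, +0.3360)
n_2 = (-0.7604, -0.6494)
n_3 = (-0.1780, -0.9840)
n_4 = (+0.9718, -0.2358)
  (0,1): δ = 62.26°  ·
  (0,2): δ = 2.13°  ✓
  (0,3): δ = 37.12°  ✓
  (0,4): δ = 123.74°  ·
  (1,2): δ = 119.87°  ·
  (1,3): δ = 80.62°  ·
  (1,4): δ = 6.00°  ✓
  (2,3): δ = 140.75°  ·
  (2,4): δ = 54.14°  ·
  (3,4): δ = 93.38°  ·
antipodal pairs: 3

count = 3; pairs: (0,2), (0,3), (1,4)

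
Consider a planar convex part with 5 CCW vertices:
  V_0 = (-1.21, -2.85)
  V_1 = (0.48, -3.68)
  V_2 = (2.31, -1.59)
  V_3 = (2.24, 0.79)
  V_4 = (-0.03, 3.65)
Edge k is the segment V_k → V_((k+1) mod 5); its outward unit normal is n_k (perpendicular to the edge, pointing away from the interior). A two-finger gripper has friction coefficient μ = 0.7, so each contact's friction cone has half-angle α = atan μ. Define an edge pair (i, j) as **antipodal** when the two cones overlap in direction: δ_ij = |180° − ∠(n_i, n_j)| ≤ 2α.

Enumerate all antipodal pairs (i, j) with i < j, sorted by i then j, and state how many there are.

count = 5; pairs: (0,2), (0,3), (1,4), (2,4), (3,4)

α = atan 0.7 = 34.99°;  2α = 69.98°
n_0 = (-0.4408, -0.8976)
n_1 = (+0.7524, -0.6588)
n_2 = (+0.9996, +0.0294)
n_3 = (+0.7833, +0.6217)
n_4 = (-0.9839, +0.1786)
  (0,1): δ = 105.05°  ·
  (0,2): δ = 62.16°  ✓
  (0,3): δ = 25.40°  ✓
  (0,4): δ = 105.87°  ·
  (1,2): δ = 137.11°  ·
  (1,3): δ = 100.36°  ·
  (1,4): δ = 30.92°  ✓
  (2,3): δ = 143.25°  ·
  (2,4): δ = 11.97°  ✓
  (3,4): δ = 48.73°  ✓
antipodal pairs: 5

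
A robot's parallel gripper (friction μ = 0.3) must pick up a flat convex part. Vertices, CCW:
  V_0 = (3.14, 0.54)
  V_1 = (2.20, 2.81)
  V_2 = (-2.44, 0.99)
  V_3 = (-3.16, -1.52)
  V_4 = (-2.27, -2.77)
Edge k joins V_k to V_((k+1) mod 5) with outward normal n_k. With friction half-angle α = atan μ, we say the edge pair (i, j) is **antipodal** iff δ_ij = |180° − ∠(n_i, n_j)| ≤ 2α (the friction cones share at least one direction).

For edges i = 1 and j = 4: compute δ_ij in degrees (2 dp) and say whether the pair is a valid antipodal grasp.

α = atan 0.3 = 16.70°;  2α = 33.40°
edge 1: e_1 = (-4.64, -1.82);  n_1 = (-0.3652, +0.9309)
edge 4: e_4 = (+5.41, +3.31);  n_4 = (+0.5219, -0.8530)
∠(n_1, n_4) = 169.96°
δ = |180° − 169.96°| = 10.04°
10.04° ≤ 2α = 33.40°  →  valid

δ = 10.04°, valid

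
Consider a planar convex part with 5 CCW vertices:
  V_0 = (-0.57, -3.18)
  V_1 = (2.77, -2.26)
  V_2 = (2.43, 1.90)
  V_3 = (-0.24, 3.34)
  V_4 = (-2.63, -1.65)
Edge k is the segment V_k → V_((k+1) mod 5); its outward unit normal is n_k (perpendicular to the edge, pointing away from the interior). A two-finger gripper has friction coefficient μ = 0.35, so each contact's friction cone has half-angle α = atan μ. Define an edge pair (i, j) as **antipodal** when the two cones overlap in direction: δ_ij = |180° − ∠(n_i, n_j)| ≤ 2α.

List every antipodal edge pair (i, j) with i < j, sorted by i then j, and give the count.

α = atan 0.35 = 19.29°;  2α = 38.58°
n_0 = (+0.2656, -0.9641)
n_1 = (+0.9967, +0.0815)
n_2 = (+0.4747, +0.8802)
n_3 = (-0.9019, +0.4320)
n_4 = (-0.5963, -0.8028)
  (0,1): δ = 100.73°  ·
  (0,2): δ = 43.74°  ·
  (0,3): δ = 49.01°  ·
  (0,4): δ = 128.00°  ·
  (1,2): δ = 123.01°  ·
  (1,3): δ = 30.26°  ✓
  (1,4): δ = 48.73°  ·
  (2,3): δ = 87.25°  ·
  (2,4): δ = 8.26°  ✓
  (3,4): δ = 101.01°  ·
antipodal pairs: 2

count = 2; pairs: (1,3), (2,4)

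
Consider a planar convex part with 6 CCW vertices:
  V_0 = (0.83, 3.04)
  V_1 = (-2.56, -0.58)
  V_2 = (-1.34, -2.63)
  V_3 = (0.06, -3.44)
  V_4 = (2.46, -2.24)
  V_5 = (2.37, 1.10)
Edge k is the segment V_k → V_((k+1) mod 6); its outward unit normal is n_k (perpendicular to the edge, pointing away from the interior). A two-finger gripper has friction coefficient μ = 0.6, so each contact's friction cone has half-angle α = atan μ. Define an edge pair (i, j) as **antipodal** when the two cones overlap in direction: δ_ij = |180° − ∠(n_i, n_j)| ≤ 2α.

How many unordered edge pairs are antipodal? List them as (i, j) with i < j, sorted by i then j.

α = atan 0.6 = 30.96°;  2α = 61.93°
n_0 = (-0.7299, +0.6835)
n_1 = (-0.8593, -0.5114)
n_2 = (-0.5008, -0.8656)
n_3 = (+0.4472, -0.8944)
n_4 = (+0.9996, +0.0269)
n_5 = (+0.7832, +0.6217)
  (0,1): δ = 106.12°  ·
  (0,2): δ = 76.93°  ·
  (0,3): δ = 20.31°  ✓
  (0,4): δ = 44.66°  ✓
  (0,5): δ = 81.56°  ·
  (1,2): δ = 150.81°  ·
  (1,3): δ = 94.19°  ·
  (1,4): δ = 29.21°  ✓
  (1,5): δ = 7.69°  ✓
  (2,3): δ = 123.38°  ·
  (2,4): δ = 58.40°  ✓
  (2,5): δ = 21.50°  ✓
  (3,4): δ = 115.02°  ·
  (3,5): δ = 78.12°  ·
  (4,5): δ = 143.10°  ·
antipodal pairs: 6

count = 6; pairs: (0,3), (0,4), (1,4), (1,5), (2,4), (2,5)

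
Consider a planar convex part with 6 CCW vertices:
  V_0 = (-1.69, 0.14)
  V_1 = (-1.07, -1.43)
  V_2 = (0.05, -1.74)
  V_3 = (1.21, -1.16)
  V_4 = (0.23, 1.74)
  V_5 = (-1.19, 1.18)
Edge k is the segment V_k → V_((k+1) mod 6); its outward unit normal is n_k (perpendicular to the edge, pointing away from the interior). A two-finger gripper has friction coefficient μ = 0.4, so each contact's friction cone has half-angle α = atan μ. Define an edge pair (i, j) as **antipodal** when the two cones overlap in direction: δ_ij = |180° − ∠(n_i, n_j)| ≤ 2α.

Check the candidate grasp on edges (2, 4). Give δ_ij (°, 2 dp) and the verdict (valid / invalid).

α = atan 0.4 = 21.80°;  2α = 43.60°
edge 2: e_2 = (+1.16, +0.58);  n_2 = (+0.4472, -0.8944)
edge 4: e_4 = (-1.42, -0.56);  n_4 = (-0.3669, +0.9303)
∠(n_2, n_4) = 174.96°
δ = |180° − 174.96°| = 5.04°
5.04° ≤ 2α = 43.60°  →  valid

δ = 5.04°, valid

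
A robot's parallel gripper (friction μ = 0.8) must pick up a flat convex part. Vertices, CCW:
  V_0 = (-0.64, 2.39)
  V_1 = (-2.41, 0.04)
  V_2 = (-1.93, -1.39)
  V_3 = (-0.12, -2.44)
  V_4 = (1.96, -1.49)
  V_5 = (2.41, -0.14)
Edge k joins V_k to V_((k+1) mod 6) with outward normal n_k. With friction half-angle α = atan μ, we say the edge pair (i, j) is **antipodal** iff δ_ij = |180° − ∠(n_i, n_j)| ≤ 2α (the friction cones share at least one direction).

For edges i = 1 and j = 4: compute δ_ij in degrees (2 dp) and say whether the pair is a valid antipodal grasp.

δ = 36.99°, valid

α = atan 0.8 = 38.66°;  2α = 77.32°
edge 1: e_1 = (+0.48, -1.43);  n_1 = (-0.9480, -0.3182)
edge 4: e_4 = (+0.45, +1.35);  n_4 = (+0.9487, -0.3162)
∠(n_1, n_4) = 143.01°
δ = |180° − 143.01°| = 36.99°
36.99° ≤ 2α = 77.32°  →  valid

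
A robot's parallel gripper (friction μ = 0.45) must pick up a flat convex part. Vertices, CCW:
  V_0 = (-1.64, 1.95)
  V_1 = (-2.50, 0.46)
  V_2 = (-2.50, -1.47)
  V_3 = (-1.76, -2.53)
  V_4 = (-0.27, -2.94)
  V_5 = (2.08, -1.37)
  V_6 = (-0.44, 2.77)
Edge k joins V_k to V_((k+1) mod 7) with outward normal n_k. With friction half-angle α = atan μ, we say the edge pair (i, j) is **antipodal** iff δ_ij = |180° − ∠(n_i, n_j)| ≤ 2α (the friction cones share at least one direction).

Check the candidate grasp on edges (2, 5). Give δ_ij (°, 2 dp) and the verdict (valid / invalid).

α = atan 0.45 = 24.23°;  2α = 48.46°
edge 2: e_2 = (+0.74, -1.06);  n_2 = (-0.8200, -0.5724)
edge 5: e_5 = (-2.52, +4.14);  n_5 = (+0.8542, +0.5199)
∠(n_2, n_5) = 176.41°
δ = |180° − 176.41°| = 3.59°
3.59° ≤ 2α = 48.46°  →  valid

δ = 3.59°, valid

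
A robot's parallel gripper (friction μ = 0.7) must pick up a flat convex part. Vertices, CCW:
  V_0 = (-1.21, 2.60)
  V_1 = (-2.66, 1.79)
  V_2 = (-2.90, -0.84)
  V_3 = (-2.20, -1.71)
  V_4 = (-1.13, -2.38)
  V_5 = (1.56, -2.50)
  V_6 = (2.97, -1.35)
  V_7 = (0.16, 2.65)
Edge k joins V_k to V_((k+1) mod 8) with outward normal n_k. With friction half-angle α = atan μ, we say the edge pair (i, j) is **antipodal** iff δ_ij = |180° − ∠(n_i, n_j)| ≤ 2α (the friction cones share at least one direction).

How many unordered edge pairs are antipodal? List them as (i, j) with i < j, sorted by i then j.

count = 12; pairs: (0,3), (0,4), (0,5), (1,5), (1,6), (2,6), (2,7), (3,6), (3,7), (4,6), (4,7), (5,7)

α = atan 0.7 = 34.99°;  2α = 69.98°
n_0 = (-0.4877, +0.8730)
n_1 = (-0.9959, +0.0909)
n_2 = (-0.7791, -0.6269)
n_3 = (-0.5307, -0.8476)
n_4 = (-0.0446, -0.9990)
n_5 = (+0.6320, -0.7749)
n_6 = (+0.8183, +0.5748)
n_7 = (-0.0365, +0.9993)
  (0,1): δ = 124.40°  ·
  (0,2): δ = 80.37°  ·
  (0,3): δ = 61.24°  ✓
  (0,4): δ = 31.74°  ✓
  (0,5): δ = 10.01°  ✓
  (0,6): δ = 95.90°  ·
  (0,7): δ = 152.90°  ·
  (1,2): δ = 135.97°  ·
  (1,3): δ = 116.84°  ·
  (1,4): δ = 87.34°  ·
  (1,5): δ = 45.59°  ✓
  (1,6): δ = 40.30°  ✓
  (1,7): δ = 97.30°  ·
  (2,3): δ = 160.87°  ·
  (2,4): δ = 131.37°  ·
  (2,5): δ = 89.62°  ·
  (2,6): δ = 3.73°  ✓
  (2,7): δ = 53.27°  ✓
  (3,4): δ = 150.50°  ·
  (3,5): δ = 108.75°  ·
  (3,6): δ = 22.86°  ✓
  (3,7): δ = 34.14°  ✓
  (4,5): δ = 138.24°  ·
  (4,6): δ = 52.36°  ✓
  (4,7): δ = 4.64°  ✓
  (5,6): δ = 94.11°  ·
  (5,7): δ = 37.11°  ✓
  (6,7): δ = 123.00°  ·
antipodal pairs: 12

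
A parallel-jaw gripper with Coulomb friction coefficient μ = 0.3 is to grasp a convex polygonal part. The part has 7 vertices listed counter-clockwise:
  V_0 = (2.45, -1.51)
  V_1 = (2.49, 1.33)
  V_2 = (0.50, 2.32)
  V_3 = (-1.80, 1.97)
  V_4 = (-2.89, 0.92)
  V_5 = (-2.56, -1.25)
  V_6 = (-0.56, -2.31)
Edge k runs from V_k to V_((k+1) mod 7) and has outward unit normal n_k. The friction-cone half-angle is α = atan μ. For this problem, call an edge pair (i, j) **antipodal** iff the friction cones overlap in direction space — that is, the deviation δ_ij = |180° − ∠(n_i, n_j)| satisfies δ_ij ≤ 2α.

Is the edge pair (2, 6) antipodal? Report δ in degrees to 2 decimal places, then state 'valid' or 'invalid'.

α = atan 0.3 = 16.70°;  2α = 33.40°
edge 2: e_2 = (-2.30, -0.35);  n_2 = (-0.1504, +0.9886)
edge 6: e_6 = (+3.01, +0.80);  n_6 = (+0.2569, -0.9664)
∠(n_2, n_6) = 173.77°
δ = |180° − 173.77°| = 6.23°
6.23° ≤ 2α = 33.40°  →  valid

δ = 6.23°, valid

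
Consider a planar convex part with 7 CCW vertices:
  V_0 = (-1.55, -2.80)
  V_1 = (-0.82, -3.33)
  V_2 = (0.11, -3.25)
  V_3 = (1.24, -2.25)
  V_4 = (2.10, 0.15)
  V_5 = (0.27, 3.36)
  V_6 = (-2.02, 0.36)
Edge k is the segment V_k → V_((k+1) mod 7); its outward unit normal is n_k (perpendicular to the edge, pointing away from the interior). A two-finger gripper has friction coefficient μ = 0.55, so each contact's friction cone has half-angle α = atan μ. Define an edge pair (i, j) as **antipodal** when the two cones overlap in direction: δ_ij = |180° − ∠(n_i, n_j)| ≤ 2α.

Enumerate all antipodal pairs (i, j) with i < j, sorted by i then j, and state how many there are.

α = atan 0.55 = 28.81°;  2α = 57.62°
n_0 = (-0.5875, -0.8092)
n_1 = (+0.0857, -0.9963)
n_2 = (+0.6627, -0.7489)
n_3 = (+0.9414, -0.3373)
n_4 = (+0.8687, +0.4953)
n_5 = (-0.7949, +0.6068)
n_6 = (-0.9891, -0.1471)
  (0,1): δ = 139.10°  ·
  (0,2): δ = 102.51°  ·
  (0,3): δ = 73.73°  ·
  (0,4): δ = 24.33°  ✓
  (0,5): δ = 88.62°  ·
  (0,6): δ = 134.44°  ·
  (1,2): δ = 143.41°  ·
  (1,3): δ = 114.63°  ·
  (1,4): δ = 65.23°  ·
  (1,5): δ = 47.73°  ✓
  (1,6): δ = 93.54°  ·
  (2,3): δ = 151.22°  ·
  (2,4): δ = 101.82°  ·
  (2,5): δ = 11.14°  ✓
  (2,6): δ = 56.95°  ✓
  (3,4): δ = 130.60°  ·
  (3,5): δ = 17.64°  ✓
  (3,6): δ = 28.17°  ✓
  (4,5): δ = 67.04°  ·
  (4,6): δ = 21.23°  ✓
  (5,6): δ = 134.18°  ·
antipodal pairs: 7

count = 7; pairs: (0,4), (1,5), (2,5), (2,6), (3,5), (3,6), (4,6)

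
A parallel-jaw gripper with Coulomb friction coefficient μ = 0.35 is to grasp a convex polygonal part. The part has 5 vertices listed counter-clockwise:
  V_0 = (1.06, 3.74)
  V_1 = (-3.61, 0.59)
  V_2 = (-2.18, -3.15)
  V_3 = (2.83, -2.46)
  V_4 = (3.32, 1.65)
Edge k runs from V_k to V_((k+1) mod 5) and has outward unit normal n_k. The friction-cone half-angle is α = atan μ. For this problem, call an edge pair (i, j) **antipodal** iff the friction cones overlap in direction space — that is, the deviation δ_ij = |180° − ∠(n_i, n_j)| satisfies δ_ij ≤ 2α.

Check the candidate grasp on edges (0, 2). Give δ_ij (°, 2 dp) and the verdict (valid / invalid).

α = atan 0.35 = 19.29°;  2α = 38.58°
edge 0: e_0 = (-4.67, -3.15);  n_0 = (-0.5592, +0.8290)
edge 2: e_2 = (+5.01, +0.69);  n_2 = (+0.1364, -0.9906)
∠(n_0, n_2) = 153.84°
δ = |180° − 153.84°| = 26.16°
26.16° ≤ 2α = 38.58°  →  valid

δ = 26.16°, valid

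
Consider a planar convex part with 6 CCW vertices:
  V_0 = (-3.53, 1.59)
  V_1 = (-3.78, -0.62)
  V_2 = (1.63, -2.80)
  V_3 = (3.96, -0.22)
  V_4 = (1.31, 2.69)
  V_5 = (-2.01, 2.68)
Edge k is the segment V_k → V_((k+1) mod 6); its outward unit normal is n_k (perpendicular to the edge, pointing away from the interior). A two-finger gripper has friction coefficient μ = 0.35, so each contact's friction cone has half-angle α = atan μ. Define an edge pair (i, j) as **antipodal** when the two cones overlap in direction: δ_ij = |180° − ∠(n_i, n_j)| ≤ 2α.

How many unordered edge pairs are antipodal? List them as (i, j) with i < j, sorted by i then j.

α = atan 0.35 = 19.29°;  2α = 38.58°
n_0 = (-0.9937, +0.1124)
n_1 = (-0.3738, -0.9275)
n_2 = (+0.7421, -0.6702)
n_3 = (+0.7394, +0.6733)
n_4 = (-0.0030, +1.0000)
n_5 = (-0.5828, +0.8126)
  (0,1): δ = 105.49°  ·
  (0,2): δ = 35.63°  ✓
  (0,3): δ = 48.78°  ·
  (0,4): δ = 96.63°  ·
  (0,5): δ = 132.10°  ·
  (1,2): δ = 110.14°  ·
  (1,3): δ = 25.73°  ✓
  (1,4): δ = 22.12°  ✓
  (1,5): δ = 57.59°  ·
  (2,3): δ = 95.59°  ·
  (2,4): δ = 47.74°  ·
  (2,5): δ = 12.27°  ✓
  (3,4): δ = 132.15°  ·
  (3,5): δ = 96.68°  ·
  (4,5): δ = 144.53°  ·
antipodal pairs: 4

count = 4; pairs: (0,2), (1,3), (1,4), (2,5)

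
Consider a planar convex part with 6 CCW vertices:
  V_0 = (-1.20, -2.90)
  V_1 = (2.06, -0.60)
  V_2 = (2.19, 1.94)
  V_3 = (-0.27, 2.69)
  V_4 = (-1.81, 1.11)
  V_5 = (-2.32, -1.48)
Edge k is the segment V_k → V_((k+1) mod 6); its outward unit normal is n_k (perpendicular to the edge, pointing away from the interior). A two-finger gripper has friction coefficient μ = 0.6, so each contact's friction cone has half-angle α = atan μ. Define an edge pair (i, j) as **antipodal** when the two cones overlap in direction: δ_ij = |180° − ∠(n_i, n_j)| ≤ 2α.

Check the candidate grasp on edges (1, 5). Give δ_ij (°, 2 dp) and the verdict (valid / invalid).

δ = 41.19°, valid

α = atan 0.6 = 30.96°;  2α = 61.93°
edge 1: e_1 = (+0.13, +2.54);  n_1 = (+0.9987, -0.0511)
edge 5: e_5 = (+1.12, -1.42);  n_5 = (-0.7852, -0.6193)
∠(n_1, n_5) = 138.81°
δ = |180° − 138.81°| = 41.19°
41.19° ≤ 2α = 61.93°  →  valid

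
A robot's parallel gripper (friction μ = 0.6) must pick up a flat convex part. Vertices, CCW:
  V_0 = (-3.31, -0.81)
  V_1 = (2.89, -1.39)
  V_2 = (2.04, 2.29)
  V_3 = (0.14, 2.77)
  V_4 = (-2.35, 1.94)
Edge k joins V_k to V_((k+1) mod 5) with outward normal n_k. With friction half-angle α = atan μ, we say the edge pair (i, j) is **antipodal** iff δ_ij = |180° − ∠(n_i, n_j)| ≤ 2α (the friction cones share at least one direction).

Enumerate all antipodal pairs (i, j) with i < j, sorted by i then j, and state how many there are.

α = atan 0.6 = 30.96°;  2α = 61.93°
n_0 = (-0.0931, -0.9957)
n_1 = (+0.9743, +0.2251)
n_2 = (+0.2449, +0.9695)
n_3 = (-0.3162, +0.9487)
n_4 = (-0.9441, +0.3296)
  (0,1): δ = 71.65°  ·
  (0,2): δ = 8.83°  ✓
  (0,3): δ = 23.78°  ✓
  (0,4): δ = 76.10°  ·
  (1,2): δ = 117.18°  ·
  (1,3): δ = 84.57°  ·
  (1,4): δ = 32.25°  ✓
  (2,3): δ = 147.39°  ·
  (2,4): δ = 95.07°  ·
  (3,4): δ = 127.68°  ·
antipodal pairs: 3

count = 3; pairs: (0,2), (0,3), (1,4)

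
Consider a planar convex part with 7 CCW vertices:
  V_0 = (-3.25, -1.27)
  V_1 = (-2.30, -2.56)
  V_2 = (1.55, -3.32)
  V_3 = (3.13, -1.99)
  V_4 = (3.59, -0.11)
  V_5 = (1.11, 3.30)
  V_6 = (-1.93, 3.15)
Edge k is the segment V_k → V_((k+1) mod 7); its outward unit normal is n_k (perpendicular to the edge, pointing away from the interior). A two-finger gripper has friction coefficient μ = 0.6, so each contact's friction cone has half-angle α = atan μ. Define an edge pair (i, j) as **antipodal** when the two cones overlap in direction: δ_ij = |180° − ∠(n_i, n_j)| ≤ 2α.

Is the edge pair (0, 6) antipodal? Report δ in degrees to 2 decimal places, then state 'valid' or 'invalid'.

α = atan 0.6 = 30.96°;  2α = 61.93°
edge 0: e_0 = (+0.95, -1.29);  n_0 = (-0.8052, -0.5930)
edge 6: e_6 = (-1.32, -4.42);  n_6 = (-0.9582, +0.2862)
∠(n_0, n_6) = 53.00°
δ = |180° − 53.00°| = 127.00°
127.00° > 2α = 61.93°  →  invalid

δ = 127.00°, invalid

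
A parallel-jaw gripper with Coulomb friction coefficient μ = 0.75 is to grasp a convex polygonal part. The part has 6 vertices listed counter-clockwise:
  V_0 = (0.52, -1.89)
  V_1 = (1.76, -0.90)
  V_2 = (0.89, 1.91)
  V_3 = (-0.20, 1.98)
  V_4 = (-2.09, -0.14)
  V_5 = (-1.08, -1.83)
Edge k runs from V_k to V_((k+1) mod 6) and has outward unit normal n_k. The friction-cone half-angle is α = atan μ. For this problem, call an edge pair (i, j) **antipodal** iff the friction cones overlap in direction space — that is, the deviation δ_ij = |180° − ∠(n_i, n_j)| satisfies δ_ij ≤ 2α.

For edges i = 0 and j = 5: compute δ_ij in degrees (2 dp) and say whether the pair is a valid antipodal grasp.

δ = 139.25°, invalid

α = atan 0.75 = 36.87°;  2α = 73.74°
edge 0: e_0 = (+1.24, +0.99);  n_0 = (+0.6239, -0.7815)
edge 5: e_5 = (+1.60, -0.06);  n_5 = (-0.0375, -0.9993)
∠(n_0, n_5) = 40.75°
δ = |180° − 40.75°| = 139.25°
139.25° > 2α = 73.74°  →  invalid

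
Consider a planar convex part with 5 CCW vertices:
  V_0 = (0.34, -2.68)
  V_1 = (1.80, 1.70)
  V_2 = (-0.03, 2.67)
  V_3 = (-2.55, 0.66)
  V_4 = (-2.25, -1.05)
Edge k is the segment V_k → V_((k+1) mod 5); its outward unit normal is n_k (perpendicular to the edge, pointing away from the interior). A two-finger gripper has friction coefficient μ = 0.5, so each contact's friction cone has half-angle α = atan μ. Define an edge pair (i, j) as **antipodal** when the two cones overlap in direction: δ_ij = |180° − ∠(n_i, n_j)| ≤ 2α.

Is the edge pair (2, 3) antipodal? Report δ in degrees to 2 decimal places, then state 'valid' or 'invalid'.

α = atan 0.5 = 26.57°;  2α = 53.13°
edge 2: e_2 = (-2.52, -2.01);  n_2 = (-0.6236, +0.7818)
edge 3: e_3 = (+0.30, -1.71);  n_3 = (-0.9850, -0.1728)
∠(n_2, n_3) = 61.37°
δ = |180° − 61.37°| = 118.63°
118.63° > 2α = 53.13°  →  invalid

δ = 118.63°, invalid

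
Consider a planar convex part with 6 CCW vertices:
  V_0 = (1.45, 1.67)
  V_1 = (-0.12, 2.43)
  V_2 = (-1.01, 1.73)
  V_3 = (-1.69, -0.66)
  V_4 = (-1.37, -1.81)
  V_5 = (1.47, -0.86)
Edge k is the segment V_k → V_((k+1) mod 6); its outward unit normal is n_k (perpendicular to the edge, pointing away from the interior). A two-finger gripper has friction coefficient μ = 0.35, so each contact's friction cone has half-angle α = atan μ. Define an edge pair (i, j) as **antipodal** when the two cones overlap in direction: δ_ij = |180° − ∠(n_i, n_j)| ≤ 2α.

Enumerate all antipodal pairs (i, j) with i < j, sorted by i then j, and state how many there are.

α = atan 0.35 = 19.29°;  2α = 38.58°
n_0 = (+0.4357, +0.9001)
n_1 = (-0.6182, +0.7860)
n_2 = (-0.9618, +0.2737)
n_3 = (-0.9634, -0.2681)
n_4 = (+0.3172, -0.9483)
n_5 = (+1.0000, +0.0079)
  (0,1): δ = 115.98°  ·
  (0,2): δ = 80.05°  ·
  (0,3): δ = 48.62°  ·
  (0,4): δ = 44.33°  ·
  (0,5): δ = 116.28°  ·
  (1,2): δ = 144.07°  ·
  (1,3): δ = 112.64°  ·
  (1,4): δ = 19.69°  ✓
  (1,5): δ = 52.27°  ·
  (2,3): δ = 148.57°  ·
  (2,4): δ = 55.62°  ·
  (2,5): δ = 16.33°  ✓
  (3,4): δ = 87.05°  ·
  (3,5): δ = 15.10°  ✓
  (4,5): δ = 108.04°  ·
antipodal pairs: 3

count = 3; pairs: (1,4), (2,5), (3,5)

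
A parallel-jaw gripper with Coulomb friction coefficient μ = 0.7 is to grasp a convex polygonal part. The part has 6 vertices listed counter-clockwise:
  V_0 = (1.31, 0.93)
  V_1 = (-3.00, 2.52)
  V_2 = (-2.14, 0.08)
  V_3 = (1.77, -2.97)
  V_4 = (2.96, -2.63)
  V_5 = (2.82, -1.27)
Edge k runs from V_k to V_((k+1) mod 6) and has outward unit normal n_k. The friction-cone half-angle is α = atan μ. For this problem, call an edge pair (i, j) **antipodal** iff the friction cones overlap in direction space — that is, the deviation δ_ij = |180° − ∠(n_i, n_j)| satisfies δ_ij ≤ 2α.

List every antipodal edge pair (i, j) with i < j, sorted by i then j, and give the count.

α = atan 0.7 = 34.99°;  2α = 69.98°
n_0 = (+0.3461, +0.9382)
n_1 = (-0.9431, -0.3324)
n_2 = (-0.6151, -0.7885)
n_3 = (+0.2747, -0.9615)
n_4 = (+0.9947, +0.1024)
n_5 = (+0.8245, +0.5659)
  (0,1): δ = 50.34°  ✓
  (0,2): δ = 17.71°  ✓
  (0,3): δ = 36.19°  ✓
  (0,4): δ = 116.13°  ·
  (0,5): δ = 144.71°  ·
  (1,2): δ = 147.37°  ·
  (1,3): δ = 93.47°  ·
  (1,4): δ = 13.54°  ✓
  (1,5): δ = 15.05°  ✓
  (2,3): δ = 126.10°  ·
  (2,4): δ = 46.17°  ✓
  (2,5): δ = 17.58°  ✓
  (3,4): δ = 100.07°  ·
  (3,5): δ = 71.48°  ·
  (4,5): δ = 151.41°  ·
antipodal pairs: 7

count = 7; pairs: (0,1), (0,2), (0,3), (1,4), (1,5), (2,4), (2,5)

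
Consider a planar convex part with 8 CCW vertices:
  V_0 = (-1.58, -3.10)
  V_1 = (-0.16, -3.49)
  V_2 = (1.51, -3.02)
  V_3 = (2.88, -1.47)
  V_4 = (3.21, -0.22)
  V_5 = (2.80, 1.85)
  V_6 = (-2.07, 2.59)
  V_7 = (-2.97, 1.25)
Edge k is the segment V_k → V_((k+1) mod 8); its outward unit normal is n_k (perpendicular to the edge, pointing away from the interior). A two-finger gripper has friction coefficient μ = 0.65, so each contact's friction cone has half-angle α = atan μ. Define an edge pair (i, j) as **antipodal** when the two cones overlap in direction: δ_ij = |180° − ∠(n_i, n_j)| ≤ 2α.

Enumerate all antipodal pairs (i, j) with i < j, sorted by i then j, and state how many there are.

count = 12; pairs: (0,4), (0,5), (1,5), (1,6), (2,5), (2,6), (2,7), (3,6), (3,7), (4,6), (4,7), (5,7)

α = atan 0.65 = 33.02°;  2α = 66.05°
n_0 = (-0.2648, -0.9643)
n_1 = (+0.2709, -0.9626)
n_2 = (+0.7493, -0.6623)
n_3 = (+0.9669, -0.2553)
n_4 = (+0.9809, +0.1943)
n_5 = (+0.1502, +0.9887)
n_6 = (-0.8301, +0.5576)
n_7 = (-0.9526, -0.3044)
  (0,1): δ = 148.92°  ·
  (0,2): δ = 116.12°  ·
  (0,3): δ = 89.43°  ·
  (0,4): δ = 63.44°  ✓
  (0,5): δ = 6.72°  ✓
  (0,6): δ = 71.47°  ·
  (0,7): δ = 123.08°  ·
  (1,2): δ = 147.19°  ·
  (1,3): δ = 120.51°  ·
  (1,4): δ = 94.52°  ·
  (1,5): δ = 24.36°  ✓
  (1,6): δ = 40.39°  ✓
  (1,7): δ = 92.00°  ·
  (2,3): δ = 153.32°  ·
  (2,4): δ = 127.32°  ·
  (2,5): δ = 57.17°  ✓
  (2,6): δ = 7.59°  ✓
  (2,7): δ = 59.19°  ✓
  (3,4): δ = 154.01°  ·
  (3,5): δ = 83.85°  ·
  (3,6): δ = 19.10°  ✓
  (3,7): δ = 32.51°  ✓
  (4,5): δ = 109.84°  ·
  (4,6): δ = 45.09°  ✓
  (4,7): δ = 6.52°  ✓
  (5,6): δ = 115.25°  ·
  (5,7): δ = 63.64°  ✓
  (6,7): δ = 128.39°  ·
antipodal pairs: 12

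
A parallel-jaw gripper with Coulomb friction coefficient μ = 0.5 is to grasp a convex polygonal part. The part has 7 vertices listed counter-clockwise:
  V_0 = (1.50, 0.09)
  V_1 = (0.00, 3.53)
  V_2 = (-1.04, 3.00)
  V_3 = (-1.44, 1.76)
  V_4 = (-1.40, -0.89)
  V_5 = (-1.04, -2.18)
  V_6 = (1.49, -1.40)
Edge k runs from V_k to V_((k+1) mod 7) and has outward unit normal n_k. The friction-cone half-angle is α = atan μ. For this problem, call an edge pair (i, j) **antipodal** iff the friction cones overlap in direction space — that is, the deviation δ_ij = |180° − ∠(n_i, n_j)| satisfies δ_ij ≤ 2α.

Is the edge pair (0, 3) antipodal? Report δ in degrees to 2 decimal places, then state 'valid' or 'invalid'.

α = atan 0.5 = 26.57°;  2α = 53.13°
edge 0: e_0 = (-1.50, +3.44);  n_0 = (+0.9166, +0.3997)
edge 3: e_3 = (+0.04, -2.65);  n_3 = (-0.9999, -0.0151)
∠(n_0, n_3) = 157.31°
δ = |180° − 157.31°| = 22.69°
22.69° ≤ 2α = 53.13°  →  valid

δ = 22.69°, valid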